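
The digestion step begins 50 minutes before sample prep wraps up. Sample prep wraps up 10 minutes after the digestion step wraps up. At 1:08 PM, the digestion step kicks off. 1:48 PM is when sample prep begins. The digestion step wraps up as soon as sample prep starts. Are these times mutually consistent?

The digestion step ends at 1:48 PM.
Sample prep ends at 1:48 PM + 10 min = 1:58 PM.
The digestion step starts at 1:58 PM − 50 min = 1:08 PM.
That matches the stated 1:08 PM, so the schedule is consistent.

Yes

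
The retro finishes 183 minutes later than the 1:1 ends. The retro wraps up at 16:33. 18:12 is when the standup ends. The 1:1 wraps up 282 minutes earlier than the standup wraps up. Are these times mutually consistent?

The 1:1 ends at 18:12 − 282 min = 13:30.
The retro ends at 13:30 + 183 min = 16:33.
That matches the stated 16:33, so the schedule is consistent.

Yes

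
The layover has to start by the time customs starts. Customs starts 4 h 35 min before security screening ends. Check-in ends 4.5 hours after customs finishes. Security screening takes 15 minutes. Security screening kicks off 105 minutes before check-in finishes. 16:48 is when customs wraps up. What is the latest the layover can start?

Check-in ends at 16:48 + 270 min = 21:18.
Security screening starts at 21:18 − 105 min = 19:33.
Security screening ends at 19:33 + 15 min = 19:48.
Customs starts at 19:48 − 275 min = 15:13.
The layover is bounded by customs, so the latest it can start is 15:13.

15:13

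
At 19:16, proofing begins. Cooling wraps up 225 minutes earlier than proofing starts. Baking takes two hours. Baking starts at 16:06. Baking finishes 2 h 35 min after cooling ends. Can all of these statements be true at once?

Cooling ends at 19:16 − 225 min = 15:31.
Baking ends at 15:31 + 155 min = 18:06.
Baking starts at 18:06 − 120 min = 16:06.
That matches the stated 16:06, so the schedule is consistent.

Yes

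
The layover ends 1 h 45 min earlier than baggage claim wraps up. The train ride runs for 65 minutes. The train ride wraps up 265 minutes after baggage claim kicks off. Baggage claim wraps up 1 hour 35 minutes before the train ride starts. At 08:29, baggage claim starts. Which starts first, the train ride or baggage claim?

baggage claim

The train ride ends at 08:29 + 265 min = 12:54.
The train ride starts at 12:54 − 65 min = 11:49.
The train ride starts at 11:49 and baggage claim starts at 08:29, so baggage claim is first.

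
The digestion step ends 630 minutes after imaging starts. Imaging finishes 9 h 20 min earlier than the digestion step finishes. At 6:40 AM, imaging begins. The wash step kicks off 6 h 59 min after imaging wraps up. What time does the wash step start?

The digestion step ends at 6:40 AM + 630 min = 5:10 PM.
Imaging ends at 5:10 PM − 560 min = 7:50 AM.
The wash step starts at 7:50 AM + 419 min = 2:49 PM.

2:49 PM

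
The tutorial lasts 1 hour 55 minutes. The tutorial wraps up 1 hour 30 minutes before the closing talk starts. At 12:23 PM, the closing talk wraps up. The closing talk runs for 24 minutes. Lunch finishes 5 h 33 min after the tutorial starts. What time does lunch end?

2:07 PM

The closing talk starts at 12:23 PM − 24 min = 11:59 AM.
The tutorial ends at 11:59 AM − 90 min = 10:29 AM.
The tutorial starts at 10:29 AM − 115 min = 8:34 AM.
Lunch ends at 8:34 AM + 333 min = 2:07 PM.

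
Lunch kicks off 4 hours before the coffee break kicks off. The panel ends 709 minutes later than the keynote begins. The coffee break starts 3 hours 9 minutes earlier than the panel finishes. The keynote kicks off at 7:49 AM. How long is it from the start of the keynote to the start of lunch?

4 h 40 min

The panel ends at 7:49 AM + 709 min = 7:38 PM.
The coffee break starts at 7:38 PM − 189 min = 4:29 PM.
Lunch starts at 4:29 PM − 240 min = 12:29 PM.
From 7:49 AM to 12:29 PM is 4 h 40 min.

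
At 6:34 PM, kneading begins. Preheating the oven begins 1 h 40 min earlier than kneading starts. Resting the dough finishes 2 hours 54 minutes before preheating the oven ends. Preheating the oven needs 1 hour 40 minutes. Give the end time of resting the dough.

Preheating the oven starts at 6:34 PM − 100 min = 4:54 PM.
Preheating the oven ends at 4:54 PM + 100 min = 6:34 PM.
Resting the dough ends at 6:34 PM − 174 min = 3:40 PM.

3:40 PM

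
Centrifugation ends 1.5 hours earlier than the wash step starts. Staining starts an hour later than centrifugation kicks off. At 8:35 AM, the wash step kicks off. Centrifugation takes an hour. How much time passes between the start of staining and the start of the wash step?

Centrifugation ends at 8:35 AM − 90 min = 7:05 AM.
Centrifugation starts at 7:05 AM − 60 min = 6:05 AM.
Staining starts at 6:05 AM + 60 min = 7:05 AM.
From 7:05 AM to 8:35 AM is 90 minutes.

90 minutes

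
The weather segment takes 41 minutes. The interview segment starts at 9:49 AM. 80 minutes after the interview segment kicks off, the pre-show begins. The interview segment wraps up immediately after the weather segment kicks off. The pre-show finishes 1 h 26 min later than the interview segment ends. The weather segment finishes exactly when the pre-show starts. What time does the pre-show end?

11:54 AM

The pre-show starts at 9:49 AM + 80 min = 11:09 AM.
So the weather segment ends at 11:09 AM.
The weather segment starts at 11:09 AM − 41 min = 10:28 AM.
So the interview segment ends at 10:28 AM.
The pre-show ends at 10:28 AM + 86 min = 11:54 AM.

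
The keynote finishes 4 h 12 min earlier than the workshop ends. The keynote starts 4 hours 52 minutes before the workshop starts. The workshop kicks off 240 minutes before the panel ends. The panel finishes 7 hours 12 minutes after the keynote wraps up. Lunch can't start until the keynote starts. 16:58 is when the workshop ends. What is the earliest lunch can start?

11:06

The keynote ends at 16:58 − 252 min = 12:46.
The panel ends at 12:46 + 432 min = 19:58.
The workshop starts at 19:58 − 240 min = 15:58.
The keynote starts at 15:58 − 292 min = 11:06.
Lunch is bounded by the keynote, so the earliest it can start is 11:06.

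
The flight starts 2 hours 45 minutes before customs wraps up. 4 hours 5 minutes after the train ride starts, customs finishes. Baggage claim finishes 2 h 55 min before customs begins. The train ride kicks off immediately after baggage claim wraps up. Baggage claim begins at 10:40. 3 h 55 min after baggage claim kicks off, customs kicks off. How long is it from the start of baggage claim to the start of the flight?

Customs starts at 10:40 + 235 min = 14:35.
Baggage claim ends at 14:35 − 175 min = 11:40.
So the train ride starts at 11:40.
Customs ends at 11:40 + 245 min = 15:45.
The flight starts at 15:45 − 165 min = 13:00.
From 10:40 to 13:00 is 2 h 20 min.

2 h 20 min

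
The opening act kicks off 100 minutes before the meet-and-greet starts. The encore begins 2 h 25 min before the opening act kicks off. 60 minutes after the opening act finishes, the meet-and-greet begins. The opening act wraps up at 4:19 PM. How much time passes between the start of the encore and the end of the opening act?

The meet-and-greet starts at 4:19 PM + 60 min = 5:19 PM.
The opening act starts at 5:19 PM − 100 min = 3:39 PM.
The encore starts at 3:39 PM − 145 min = 1:14 PM.
From 1:14 PM to 4:19 PM is 3 h 5 min.

3 h 5 min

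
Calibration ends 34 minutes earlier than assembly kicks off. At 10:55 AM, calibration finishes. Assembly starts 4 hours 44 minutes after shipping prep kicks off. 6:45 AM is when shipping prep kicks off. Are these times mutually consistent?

Assembly starts at 6:45 AM + 284 min = 11:29 AM.
Calibration ends at 11:29 AM − 34 min = 10:55 AM.
That matches the stated 10:55 AM, so the schedule is consistent.

Yes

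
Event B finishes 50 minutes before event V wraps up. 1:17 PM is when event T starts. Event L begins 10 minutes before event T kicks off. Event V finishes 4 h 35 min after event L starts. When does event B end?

4:52 PM

Event L starts at 1:17 PM − 10 min = 1:07 PM.
Event V ends at 1:07 PM + 275 min = 5:42 PM.
Event B ends at 5:42 PM − 50 min = 4:52 PM.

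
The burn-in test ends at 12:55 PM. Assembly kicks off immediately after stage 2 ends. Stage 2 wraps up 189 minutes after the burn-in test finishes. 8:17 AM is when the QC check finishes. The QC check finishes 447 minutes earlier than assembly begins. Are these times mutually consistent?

Stage 2 ends at 12:55 PM + 189 min = 4:04 PM.
So assembly starts at 4:04 PM.
The QC check ends at 4:04 PM − 447 min = 8:37 AM.
But the QC check is also said to end at 8:17 AM — a 20-minute conflict.

No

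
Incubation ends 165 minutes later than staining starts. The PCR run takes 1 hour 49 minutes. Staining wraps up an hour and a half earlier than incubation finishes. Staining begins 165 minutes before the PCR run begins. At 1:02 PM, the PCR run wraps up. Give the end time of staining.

9:43 AM

The PCR run starts at 1:02 PM − 109 min = 11:13 AM.
Staining starts at 11:13 AM − 165 min = 8:28 AM.
Incubation ends at 8:28 AM + 165 min = 11:13 AM.
Staining ends at 11:13 AM − 90 min = 9:43 AM.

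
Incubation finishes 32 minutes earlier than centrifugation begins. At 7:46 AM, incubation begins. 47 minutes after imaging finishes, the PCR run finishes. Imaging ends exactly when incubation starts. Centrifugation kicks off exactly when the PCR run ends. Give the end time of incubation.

Imaging ends at 7:46 AM.
The PCR run ends at 7:46 AM + 47 min = 8:33 AM.
So centrifugation starts at 8:33 AM.
Incubation ends at 8:33 AM − 32 min = 8:01 AM.

8:01 AM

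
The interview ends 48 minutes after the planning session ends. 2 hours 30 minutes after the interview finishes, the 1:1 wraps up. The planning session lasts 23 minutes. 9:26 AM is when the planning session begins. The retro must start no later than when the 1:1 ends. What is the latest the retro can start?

The planning session ends at 9:26 AM + 23 min = 9:49 AM.
The interview ends at 9:49 AM + 48 min = 10:37 AM.
The 1:1 ends at 10:37 AM + 150 min = 1:07 PM.
The retro is bounded by the 1:1, so the latest it can start is 1:07 PM.

1:07 PM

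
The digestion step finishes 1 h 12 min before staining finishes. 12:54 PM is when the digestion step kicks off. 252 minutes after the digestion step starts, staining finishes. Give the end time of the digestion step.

Staining ends at 12:54 PM + 252 min = 5:06 PM.
The digestion step ends at 5:06 PM − 72 min = 3:54 PM.

3:54 PM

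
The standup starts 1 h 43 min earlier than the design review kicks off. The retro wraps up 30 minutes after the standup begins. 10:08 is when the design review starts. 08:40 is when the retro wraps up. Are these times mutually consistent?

The standup starts at 10:08 − 103 min = 08:25.
The retro ends at 08:25 + 30 min = 08:55.
But the retro is also said to end at 08:40 — a 15-minute conflict.

No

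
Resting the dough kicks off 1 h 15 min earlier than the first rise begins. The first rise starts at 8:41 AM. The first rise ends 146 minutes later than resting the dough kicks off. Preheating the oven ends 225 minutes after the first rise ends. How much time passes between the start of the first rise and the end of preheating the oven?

4 h 56 min

Resting the dough starts at 8:41 AM − 75 min = 7:26 AM.
The first rise ends at 7:26 AM + 146 min = 9:52 AM.
Preheating the oven ends at 9:52 AM + 225 min = 1:37 PM.
From 8:41 AM to 1:37 PM is 4 h 56 min.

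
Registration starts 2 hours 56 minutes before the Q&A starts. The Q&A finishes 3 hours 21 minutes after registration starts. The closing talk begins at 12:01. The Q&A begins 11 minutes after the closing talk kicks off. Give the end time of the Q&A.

The Q&A starts at 12:01 + 11 min = 12:12.
Registration starts at 12:12 − 176 min = 09:16.
The Q&A ends at 09:16 + 201 min = 12:37.

12:37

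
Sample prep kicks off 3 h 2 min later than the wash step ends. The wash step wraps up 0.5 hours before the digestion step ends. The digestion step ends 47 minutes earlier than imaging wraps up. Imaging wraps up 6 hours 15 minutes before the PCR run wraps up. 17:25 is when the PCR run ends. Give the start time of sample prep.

12:55

Imaging ends at 17:25 − 375 min = 11:10.
The digestion step ends at 11:10 − 47 min = 10:23.
The wash step ends at 10:23 − 30 min = 09:53.
Sample prep starts at 09:53 + 182 min = 12:55.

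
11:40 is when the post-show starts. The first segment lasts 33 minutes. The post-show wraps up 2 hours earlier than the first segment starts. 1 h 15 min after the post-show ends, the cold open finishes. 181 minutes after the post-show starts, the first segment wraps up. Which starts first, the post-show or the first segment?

The first segment ends at 11:40 + 181 min = 14:41.
The first segment starts at 14:41 − 33 min = 14:08.
The post-show starts at 11:40 and the first segment starts at 14:08, so the post-show is first.

the post-show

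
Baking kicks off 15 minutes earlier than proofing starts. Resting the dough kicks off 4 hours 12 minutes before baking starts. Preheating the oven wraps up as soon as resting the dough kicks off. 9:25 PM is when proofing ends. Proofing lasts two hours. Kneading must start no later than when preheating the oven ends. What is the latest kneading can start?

2:58 PM

Proofing starts at 9:25 PM − 120 min = 7:25 PM.
Baking starts at 7:25 PM − 15 min = 7:10 PM.
Resting the dough starts at 7:10 PM − 252 min = 2:58 PM.
So preheating the oven ends at 2:58 PM.
Kneading is bounded by preheating the oven, so the latest it can start is 2:58 PM.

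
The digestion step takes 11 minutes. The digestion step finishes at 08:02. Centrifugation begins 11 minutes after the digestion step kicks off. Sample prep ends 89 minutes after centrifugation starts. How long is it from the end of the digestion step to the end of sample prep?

The digestion step starts at 08:02 − 11 min = 07:51.
Centrifugation starts at 07:51 + 11 min = 08:02.
Sample prep ends at 08:02 + 89 min = 09:31.
From 08:02 to 09:31 is 1 hour 29 minutes.

1 hour 29 minutes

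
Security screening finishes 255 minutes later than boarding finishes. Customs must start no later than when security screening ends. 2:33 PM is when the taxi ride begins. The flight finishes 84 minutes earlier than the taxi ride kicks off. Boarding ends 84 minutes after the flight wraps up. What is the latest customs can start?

The flight ends at 2:33 PM − 84 min = 1:09 PM.
Boarding ends at 1:09 PM + 84 min = 2:33 PM.
Security screening ends at 2:33 PM + 255 min = 6:48 PM.
Customs is bounded by security screening, so the latest it can start is 6:48 PM.

6:48 PM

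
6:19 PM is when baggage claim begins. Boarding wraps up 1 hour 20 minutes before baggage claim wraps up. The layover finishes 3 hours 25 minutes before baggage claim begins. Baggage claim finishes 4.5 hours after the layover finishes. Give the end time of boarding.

The layover ends at 6:19 PM − 205 min = 2:54 PM.
Baggage claim ends at 2:54 PM + 270 min = 7:24 PM.
Boarding ends at 7:24 PM − 80 min = 6:04 PM.

6:04 PM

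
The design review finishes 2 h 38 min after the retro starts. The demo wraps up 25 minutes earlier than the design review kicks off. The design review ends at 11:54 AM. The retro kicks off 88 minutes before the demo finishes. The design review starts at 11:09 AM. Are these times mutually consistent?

The demo ends at 11:09 AM − 25 min = 10:44 AM.
The retro starts at 10:44 AM − 88 min = 9:16 AM.
The design review ends at 9:16 AM + 158 min = 11:54 AM.
That matches the stated 11:54 AM, so the schedule is consistent.

Yes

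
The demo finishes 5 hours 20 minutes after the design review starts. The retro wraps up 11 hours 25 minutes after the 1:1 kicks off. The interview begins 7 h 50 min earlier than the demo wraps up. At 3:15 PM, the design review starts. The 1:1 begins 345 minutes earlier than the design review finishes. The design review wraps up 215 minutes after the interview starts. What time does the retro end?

10:00 PM

The demo ends at 3:15 PM + 320 min = 8:35 PM.
The interview starts at 8:35 PM − 470 min = 12:45 PM.
The design review ends at 12:45 PM + 215 min = 4:20 PM.
The 1:1 starts at 4:20 PM − 345 min = 10:35 AM.
The retro ends at 10:35 AM + 685 min = 10:00 PM.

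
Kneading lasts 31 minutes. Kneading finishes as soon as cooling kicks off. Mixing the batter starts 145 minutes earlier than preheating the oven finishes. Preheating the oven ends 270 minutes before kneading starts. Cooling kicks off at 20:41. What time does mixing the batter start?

Kneading ends at 20:41.
Kneading starts at 20:41 − 31 min = 20:10.
Preheating the oven ends at 20:10 − 270 min = 15:40.
Mixing the batter starts at 15:40 − 145 min = 13:15.

13:15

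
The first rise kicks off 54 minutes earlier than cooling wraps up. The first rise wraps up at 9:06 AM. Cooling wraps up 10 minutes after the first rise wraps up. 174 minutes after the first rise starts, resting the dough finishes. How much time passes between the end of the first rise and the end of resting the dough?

130 minutes

Cooling ends at 9:06 AM + 10 min = 9:16 AM.
The first rise starts at 9:16 AM − 54 min = 8:22 AM.
Resting the dough ends at 8:22 AM + 174 min = 11:16 AM.
From 9:06 AM to 11:16 AM is 130 minutes.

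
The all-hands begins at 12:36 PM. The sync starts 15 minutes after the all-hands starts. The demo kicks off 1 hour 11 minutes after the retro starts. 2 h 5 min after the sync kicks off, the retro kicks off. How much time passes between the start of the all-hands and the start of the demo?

The sync starts at 12:36 PM + 15 min = 12:51 PM.
The retro starts at 12:51 PM + 125 min = 2:56 PM.
The demo starts at 2:56 PM + 71 min = 4:07 PM.
From 12:36 PM to 4:07 PM is 3 hours 31 minutes.

3 hours 31 minutes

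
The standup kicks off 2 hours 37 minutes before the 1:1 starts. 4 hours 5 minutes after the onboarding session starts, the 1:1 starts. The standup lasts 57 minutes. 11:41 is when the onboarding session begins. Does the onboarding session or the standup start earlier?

the onboarding session

The 1:1 starts at 11:41 + 245 min = 15:46.
The standup starts at 15:46 − 157 min = 13:09.
The onboarding session starts at 11:41 and the standup starts at 13:09, so the onboarding session is first.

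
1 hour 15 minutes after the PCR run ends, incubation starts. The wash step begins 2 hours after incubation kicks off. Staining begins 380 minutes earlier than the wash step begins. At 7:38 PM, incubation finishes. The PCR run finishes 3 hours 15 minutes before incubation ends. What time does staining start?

The PCR run ends at 7:38 PM − 195 min = 4:23 PM.
Incubation starts at 4:23 PM + 75 min = 5:38 PM.
The wash step starts at 5:38 PM + 120 min = 7:38 PM.
Staining starts at 7:38 PM − 380 min = 1:18 PM.

1:18 PM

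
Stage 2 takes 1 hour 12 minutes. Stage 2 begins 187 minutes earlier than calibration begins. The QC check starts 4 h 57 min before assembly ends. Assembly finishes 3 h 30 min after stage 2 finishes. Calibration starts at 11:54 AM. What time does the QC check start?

8:32 AM

Stage 2 starts at 11:54 AM − 187 min = 8:47 AM.
Stage 2 ends at 8:47 AM + 72 min = 9:59 AM.
Assembly ends at 9:59 AM + 210 min = 1:29 PM.
The QC check starts at 1:29 PM − 297 min = 8:32 AM.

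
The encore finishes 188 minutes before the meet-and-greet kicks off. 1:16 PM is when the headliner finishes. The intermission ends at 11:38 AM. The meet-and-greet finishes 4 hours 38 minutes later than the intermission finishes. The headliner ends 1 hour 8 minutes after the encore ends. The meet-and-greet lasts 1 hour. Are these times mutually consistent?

The meet-and-greet ends at 11:38 AM + 278 min = 4:16 PM.
The meet-and-greet starts at 4:16 PM − 60 min = 3:16 PM.
The encore ends at 3:16 PM − 188 min = 12:08 PM.
The headliner ends at 12:08 PM + 68 min = 1:16 PM.
That matches the stated 1:16 PM, so the schedule is consistent.

Yes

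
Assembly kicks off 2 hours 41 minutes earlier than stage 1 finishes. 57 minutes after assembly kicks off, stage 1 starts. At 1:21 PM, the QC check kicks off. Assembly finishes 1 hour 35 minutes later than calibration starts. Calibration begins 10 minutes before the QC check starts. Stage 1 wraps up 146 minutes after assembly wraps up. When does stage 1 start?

Calibration starts at 1:21 PM − 10 min = 1:11 PM.
Assembly ends at 1:11 PM + 95 min = 2:46 PM.
Stage 1 ends at 2:46 PM + 146 min = 5:12 PM.
Assembly starts at 5:12 PM − 161 min = 2:31 PM.
Stage 1 starts at 2:31 PM + 57 min = 3:28 PM.

3:28 PM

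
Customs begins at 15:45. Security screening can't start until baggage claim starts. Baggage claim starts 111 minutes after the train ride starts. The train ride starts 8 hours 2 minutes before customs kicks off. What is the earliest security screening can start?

The train ride starts at 15:45 − 482 min = 07:43.
Baggage claim starts at 07:43 + 111 min = 09:34.
Security screening is bounded by baggage claim, so the earliest it can start is 09:34.

09:34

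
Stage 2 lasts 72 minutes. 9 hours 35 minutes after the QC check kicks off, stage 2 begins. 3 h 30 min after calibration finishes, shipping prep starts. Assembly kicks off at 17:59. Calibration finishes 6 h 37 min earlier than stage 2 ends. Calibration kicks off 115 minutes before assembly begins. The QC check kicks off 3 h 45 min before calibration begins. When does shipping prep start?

19:59

Calibration starts at 17:59 − 115 min = 16:04.
The QC check starts at 16:04 − 225 min = 12:19.
Stage 2 starts at 12:19 + 575 min = 21:54.
Stage 2 ends at 21:54 + 72 min = 23:06.
Calibration ends at 23:06 − 397 min = 16:29.
Shipping prep starts at 16:29 + 210 min = 19:59.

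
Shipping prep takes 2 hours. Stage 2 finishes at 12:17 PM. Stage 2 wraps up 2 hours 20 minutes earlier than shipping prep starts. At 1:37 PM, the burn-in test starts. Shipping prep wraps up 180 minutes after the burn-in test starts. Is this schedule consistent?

Shipping prep ends at 1:37 PM + 180 min = 4:37 PM.
Shipping prep starts at 4:37 PM − 120 min = 2:37 PM.
Stage 2 ends at 2:37 PM − 140 min = 12:17 PM.
That matches the stated 12:17 PM, so the schedule is consistent.

Yes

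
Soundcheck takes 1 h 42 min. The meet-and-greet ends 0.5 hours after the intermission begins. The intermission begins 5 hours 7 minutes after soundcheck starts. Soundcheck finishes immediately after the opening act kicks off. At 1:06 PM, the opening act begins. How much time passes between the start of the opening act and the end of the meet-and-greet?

3 h 55 min

Soundcheck ends at 1:06 PM.
Soundcheck starts at 1:06 PM − 102 min = 11:24 AM.
The intermission starts at 11:24 AM + 307 min = 4:31 PM.
The meet-and-greet ends at 4:31 PM + 30 min = 5:01 PM.
From 1:06 PM to 5:01 PM is 3 h 55 min.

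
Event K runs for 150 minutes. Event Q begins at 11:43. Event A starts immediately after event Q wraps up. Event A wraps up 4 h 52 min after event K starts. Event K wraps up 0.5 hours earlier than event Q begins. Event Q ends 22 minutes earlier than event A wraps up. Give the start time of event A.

Event K ends at 11:43 − 30 min = 11:13.
Event K starts at 11:13 − 150 min = 08:43.
Event A ends at 08:43 + 292 min = 13:35.
Event Q ends at 13:35 − 22 min = 13:13.
So event A starts at 13:13.

13:13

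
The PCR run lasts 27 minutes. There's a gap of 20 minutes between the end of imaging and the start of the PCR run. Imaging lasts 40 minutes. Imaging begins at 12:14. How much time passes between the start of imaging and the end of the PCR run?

Imaging ends at 12:14 + 40 min = 12:54.
The PCR run starts at 12:54 + 20 min = 13:14.
The PCR run ends at 13:14 + 27 min = 13:41.
From 12:14 to 13:41 is 1 h 27 min.

1 h 27 min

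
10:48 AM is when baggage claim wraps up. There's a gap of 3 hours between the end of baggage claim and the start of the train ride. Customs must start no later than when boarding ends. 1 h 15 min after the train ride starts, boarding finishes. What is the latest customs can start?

3:03 PM

The train ride starts at 10:48 AM + 180 min = 1:48 PM.
Boarding ends at 1:48 PM + 75 min = 3:03 PM.
Customs is bounded by boarding, so the latest it can start is 3:03 PM.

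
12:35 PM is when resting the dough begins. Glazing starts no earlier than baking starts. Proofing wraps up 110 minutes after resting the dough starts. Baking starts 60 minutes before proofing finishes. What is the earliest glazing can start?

1:25 PM

Proofing ends at 12:35 PM + 110 min = 2:25 PM.
Baking starts at 2:25 PM − 60 min = 1:25 PM.
Glazing is bounded by baking, so the earliest it can start is 1:25 PM.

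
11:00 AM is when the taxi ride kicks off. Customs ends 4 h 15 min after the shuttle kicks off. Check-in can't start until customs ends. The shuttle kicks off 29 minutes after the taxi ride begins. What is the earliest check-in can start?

The shuttle starts at 11:00 AM + 29 min = 11:29 AM.
Customs ends at 11:29 AM + 255 min = 3:44 PM.
Check-in is bounded by customs, so the earliest it can start is 3:44 PM.

3:44 PM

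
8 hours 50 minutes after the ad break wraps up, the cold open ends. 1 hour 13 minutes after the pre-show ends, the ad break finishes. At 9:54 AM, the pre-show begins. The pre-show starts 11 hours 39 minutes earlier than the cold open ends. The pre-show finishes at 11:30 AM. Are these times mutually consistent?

Yes

The ad break ends at 11:30 AM + 73 min = 12:43 PM.
The cold open ends at 12:43 PM + 530 min = 9:33 PM.
The pre-show starts at 9:33 PM − 699 min = 9:54 AM.
That matches the stated 9:54 AM, so the schedule is consistent.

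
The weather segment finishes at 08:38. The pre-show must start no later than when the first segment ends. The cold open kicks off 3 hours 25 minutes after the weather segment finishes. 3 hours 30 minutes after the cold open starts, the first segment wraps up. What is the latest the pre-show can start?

The cold open starts at 08:38 + 205 min = 12:03.
The first segment ends at 12:03 + 210 min = 15:33.
The pre-show is bounded by the first segment, so the latest it can start is 15:33.

15:33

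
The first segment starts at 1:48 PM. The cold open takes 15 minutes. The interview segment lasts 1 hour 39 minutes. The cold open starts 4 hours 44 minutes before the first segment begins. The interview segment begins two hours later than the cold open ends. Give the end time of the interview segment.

The cold open starts at 1:48 PM − 284 min = 9:04 AM.
The cold open ends at 9:04 AM + 15 min = 9:19 AM.
The interview segment starts at 9:19 AM + 120 min = 11:19 AM.
The interview segment ends at 11:19 AM + 99 min = 12:58 PM.

12:58 PM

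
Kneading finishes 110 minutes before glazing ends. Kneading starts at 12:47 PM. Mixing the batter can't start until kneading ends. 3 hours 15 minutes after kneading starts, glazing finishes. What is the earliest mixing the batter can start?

Glazing ends at 12:47 PM + 195 min = 4:02 PM.
Kneading ends at 4:02 PM − 110 min = 2:12 PM.
Mixing the batter is bounded by kneading, so the earliest it can start is 2:12 PM.

2:12 PM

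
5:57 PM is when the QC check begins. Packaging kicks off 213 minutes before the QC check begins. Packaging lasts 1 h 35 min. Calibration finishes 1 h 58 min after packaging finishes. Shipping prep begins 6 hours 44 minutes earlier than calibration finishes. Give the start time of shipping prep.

11:13 AM

Packaging starts at 5:57 PM − 213 min = 2:24 PM.
Packaging ends at 2:24 PM + 95 min = 3:59 PM.
Calibration ends at 3:59 PM + 118 min = 5:57 PM.
Shipping prep starts at 5:57 PM − 404 min = 11:13 AM.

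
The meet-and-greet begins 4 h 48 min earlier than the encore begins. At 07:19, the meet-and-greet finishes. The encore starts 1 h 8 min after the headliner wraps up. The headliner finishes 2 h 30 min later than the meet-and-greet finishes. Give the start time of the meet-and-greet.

06:09

The headliner ends at 07:19 + 150 min = 09:49.
The encore starts at 09:49 + 68 min = 10:57.
The meet-and-greet starts at 10:57 − 288 min = 06:09.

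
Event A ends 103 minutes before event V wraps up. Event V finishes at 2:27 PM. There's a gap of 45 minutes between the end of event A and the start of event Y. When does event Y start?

Event A ends at 2:27 PM − 103 min = 12:44 PM.
Event Y starts at 12:44 PM + 45 min = 1:29 PM.

1:29 PM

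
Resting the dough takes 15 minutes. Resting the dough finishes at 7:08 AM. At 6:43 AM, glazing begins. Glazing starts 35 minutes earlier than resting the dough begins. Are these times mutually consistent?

No

Resting the dough starts at 7:08 AM − 15 min = 6:53 AM.
Glazing starts at 6:53 AM − 35 min = 6:18 AM.
But glazing is also said to start at 6:43 AM — a 25-minute conflict.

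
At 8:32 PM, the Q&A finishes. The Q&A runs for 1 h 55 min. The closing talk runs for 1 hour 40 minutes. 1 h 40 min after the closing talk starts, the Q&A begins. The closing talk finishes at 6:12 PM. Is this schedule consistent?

The closing talk starts at 6:12 PM − 100 min = 4:32 PM.
The Q&A starts at 4:32 PM + 100 min = 6:12 PM.
The Q&A ends at 6:12 PM + 115 min = 8:07 PM.
But the Q&A is also said to end at 8:32 PM — a 25-minute conflict.

No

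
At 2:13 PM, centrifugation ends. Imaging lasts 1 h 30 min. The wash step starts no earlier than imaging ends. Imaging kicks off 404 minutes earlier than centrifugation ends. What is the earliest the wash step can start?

Imaging starts at 2:13 PM − 404 min = 7:29 AM.
Imaging ends at 7:29 AM + 90 min = 8:59 AM.
The wash step is bounded by imaging, so the earliest it can start is 8:59 AM.

8:59 AM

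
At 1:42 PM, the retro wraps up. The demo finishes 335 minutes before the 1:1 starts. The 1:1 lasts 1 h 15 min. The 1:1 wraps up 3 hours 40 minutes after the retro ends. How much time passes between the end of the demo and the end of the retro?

The 1:1 ends at 1:42 PM + 220 min = 5:22 PM.
The 1:1 starts at 5:22 PM − 75 min = 4:07 PM.
The demo ends at 4:07 PM − 335 min = 10:32 AM.
From 10:32 AM to 1:42 PM is 190 minutes.

190 minutes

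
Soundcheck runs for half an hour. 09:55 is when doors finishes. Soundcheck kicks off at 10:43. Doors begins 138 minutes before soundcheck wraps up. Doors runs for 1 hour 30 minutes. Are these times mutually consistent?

No

Soundcheck ends at 10:43 + 30 min = 11:13.
Doors starts at 11:13 − 138 min = 08:55.
Doors ends at 08:55 + 90 min = 10:25.
But doors is also said to end at 09:55 — a 30-minute conflict.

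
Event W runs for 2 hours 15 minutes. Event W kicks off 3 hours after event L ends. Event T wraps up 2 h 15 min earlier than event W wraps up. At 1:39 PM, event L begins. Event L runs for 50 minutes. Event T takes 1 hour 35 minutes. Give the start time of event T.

3:54 PM

Event L ends at 1:39 PM + 50 min = 2:29 PM.
Event W starts at 2:29 PM + 180 min = 5:29 PM.
Event W ends at 5:29 PM + 135 min = 7:44 PM.
Event T ends at 7:44 PM − 135 min = 5:29 PM.
Event T starts at 5:29 PM − 95 min = 3:54 PM.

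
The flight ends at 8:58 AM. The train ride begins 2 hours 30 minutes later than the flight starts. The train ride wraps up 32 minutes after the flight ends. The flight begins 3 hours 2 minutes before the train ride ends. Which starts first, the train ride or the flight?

The train ride ends at 8:58 AM + 32 min = 9:30 AM.
The flight starts at 9:30 AM − 182 min = 6:28 AM.
The train ride starts at 6:28 AM + 150 min = 8:58 AM.
The train ride starts at 8:58 AM and the flight starts at 6:28 AM, so the flight is first.

the flight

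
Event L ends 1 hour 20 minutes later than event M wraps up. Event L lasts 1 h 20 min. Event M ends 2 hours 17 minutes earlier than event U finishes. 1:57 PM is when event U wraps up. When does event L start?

Event M ends at 1:57 PM − 137 min = 11:40 AM.
Event L ends at 11:40 AM + 80 min = 1:00 PM.
Event L starts at 1:00 PM − 80 min = 11:40 AM.

11:40 AM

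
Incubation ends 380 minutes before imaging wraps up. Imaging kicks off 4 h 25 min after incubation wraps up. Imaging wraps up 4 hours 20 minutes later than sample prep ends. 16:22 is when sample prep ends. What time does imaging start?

Imaging ends at 16:22 + 260 min = 20:42.
Incubation ends at 20:42 − 380 min = 14:22.
Imaging starts at 14:22 + 265 min = 18:47.

18:47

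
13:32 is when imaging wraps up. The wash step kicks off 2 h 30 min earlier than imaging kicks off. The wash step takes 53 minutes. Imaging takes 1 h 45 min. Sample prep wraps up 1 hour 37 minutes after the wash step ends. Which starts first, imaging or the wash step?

Imaging starts at 13:32 − 105 min = 11:47.
The wash step starts at 11:47 − 150 min = 09:17.
Imaging starts at 11:47 and the wash step starts at 09:17, so the wash step is first.

the wash step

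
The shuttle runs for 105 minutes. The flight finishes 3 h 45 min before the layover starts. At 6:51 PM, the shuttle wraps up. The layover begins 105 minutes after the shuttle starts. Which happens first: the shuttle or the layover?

The shuttle starts at 6:51 PM − 105 min = 5:06 PM.
The layover starts at 5:06 PM + 105 min = 6:51 PM.
The shuttle starts at 5:06 PM and the layover starts at 6:51 PM, so the shuttle is first.

the shuttle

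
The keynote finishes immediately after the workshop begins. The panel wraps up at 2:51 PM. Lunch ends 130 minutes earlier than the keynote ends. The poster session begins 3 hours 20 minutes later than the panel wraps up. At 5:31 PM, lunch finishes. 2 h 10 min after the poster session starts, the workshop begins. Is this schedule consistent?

The poster session starts at 2:51 PM + 200 min = 6:11 PM.
The workshop starts at 6:11 PM + 130 min = 8:21 PM.
So the keynote ends at 8:21 PM.
Lunch ends at 8:21 PM − 130 min = 6:11 PM.
But lunch is also said to end at 5:31 PM — a 40-minute conflict.

No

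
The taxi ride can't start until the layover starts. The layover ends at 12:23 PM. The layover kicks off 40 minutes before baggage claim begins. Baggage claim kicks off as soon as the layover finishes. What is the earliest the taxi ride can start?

11:43 AM

Baggage claim starts at 12:23 PM.
The layover starts at 12:23 PM − 40 min = 11:43 AM.
The taxi ride is bounded by the layover, so the earliest it can start is 11:43 AM.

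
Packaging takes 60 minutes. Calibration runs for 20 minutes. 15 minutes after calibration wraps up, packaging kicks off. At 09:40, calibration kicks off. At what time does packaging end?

Calibration ends at 09:40 + 20 min = 10:00.
Packaging starts at 10:00 + 15 min = 10:15.
Packaging ends at 10:15 + 60 min = 11:15.

11:15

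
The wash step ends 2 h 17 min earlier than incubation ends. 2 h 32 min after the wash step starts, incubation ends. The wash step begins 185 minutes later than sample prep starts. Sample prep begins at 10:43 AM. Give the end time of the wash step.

The wash step starts at 10:43 AM + 185 min = 1:48 PM.
Incubation ends at 1:48 PM + 152 min = 4:20 PM.
The wash step ends at 4:20 PM − 137 min = 2:03 PM.

2:03 PM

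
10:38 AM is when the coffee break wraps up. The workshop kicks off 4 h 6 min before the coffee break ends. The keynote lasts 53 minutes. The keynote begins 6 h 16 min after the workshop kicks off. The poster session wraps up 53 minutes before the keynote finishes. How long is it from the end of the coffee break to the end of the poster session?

130 minutes

The workshop starts at 10:38 AM − 246 min = 6:32 AM.
The keynote starts at 6:32 AM + 376 min = 12:48 PM.
The keynote ends at 12:48 PM + 53 min = 1:41 PM.
The poster session ends at 1:41 PM − 53 min = 12:48 PM.
From 10:38 AM to 12:48 PM is 130 minutes.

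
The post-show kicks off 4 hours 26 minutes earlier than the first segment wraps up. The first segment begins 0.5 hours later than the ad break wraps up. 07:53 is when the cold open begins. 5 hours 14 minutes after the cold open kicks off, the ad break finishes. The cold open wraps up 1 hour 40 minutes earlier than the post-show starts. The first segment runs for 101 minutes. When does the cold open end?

09:12

The ad break ends at 07:53 + 314 min = 13:07.
The first segment starts at 13:07 + 30 min = 13:37.
The first segment ends at 13:37 + 101 min = 15:18.
The post-show starts at 15:18 − 266 min = 10:52.
The cold open ends at 10:52 − 100 min = 09:12.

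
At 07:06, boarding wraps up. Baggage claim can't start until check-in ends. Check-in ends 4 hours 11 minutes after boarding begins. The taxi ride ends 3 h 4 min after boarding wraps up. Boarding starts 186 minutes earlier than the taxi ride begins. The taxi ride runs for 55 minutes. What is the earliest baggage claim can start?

The taxi ride ends at 07:06 + 184 min = 10:10.
The taxi ride starts at 10:10 − 55 min = 09:15.
Boarding starts at 09:15 − 186 min = 06:09.
Check-in ends at 06:09 + 251 min = 10:20.
Baggage claim is bounded by check-in, so the earliest it can start is 10:20.

10:20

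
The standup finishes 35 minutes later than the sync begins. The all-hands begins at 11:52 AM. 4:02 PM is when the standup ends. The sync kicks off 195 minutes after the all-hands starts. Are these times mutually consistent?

The sync starts at 11:52 AM + 195 min = 3:07 PM.
The standup ends at 3:07 PM + 35 min = 3:42 PM.
But the standup is also said to end at 4:02 PM — a 20-minute conflict.

No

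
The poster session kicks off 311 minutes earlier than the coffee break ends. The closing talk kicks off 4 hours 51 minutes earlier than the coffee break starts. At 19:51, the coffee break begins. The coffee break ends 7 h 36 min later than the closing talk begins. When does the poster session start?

17:25

The closing talk starts at 19:51 − 291 min = 15:00.
The coffee break ends at 15:00 + 456 min = 22:36.
The poster session starts at 22:36 − 311 min = 17:25.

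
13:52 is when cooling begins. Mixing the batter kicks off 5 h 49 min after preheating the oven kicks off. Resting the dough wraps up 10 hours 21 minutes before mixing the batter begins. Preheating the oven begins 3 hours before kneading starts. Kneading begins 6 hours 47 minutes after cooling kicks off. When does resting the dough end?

13:07

Kneading starts at 13:52 + 407 min = 20:39.
Preheating the oven starts at 20:39 − 180 min = 17:39.
Mixing the batter starts at 17:39 + 349 min = 23:28.
Resting the dough ends at 23:28 − 621 min = 13:07.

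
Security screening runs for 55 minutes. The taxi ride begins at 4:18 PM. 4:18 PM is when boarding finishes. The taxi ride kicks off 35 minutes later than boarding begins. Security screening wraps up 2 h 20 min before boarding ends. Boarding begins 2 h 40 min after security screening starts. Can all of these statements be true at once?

Security screening ends at 4:18 PM − 140 min = 1:58 PM.
Security screening starts at 1:58 PM − 55 min = 1:03 PM.
Boarding starts at 1:03 PM + 160 min = 3:43 PM.
The taxi ride starts at 3:43 PM + 35 min = 4:18 PM.
That matches the stated 4:18 PM, so the schedule is consistent.

Yes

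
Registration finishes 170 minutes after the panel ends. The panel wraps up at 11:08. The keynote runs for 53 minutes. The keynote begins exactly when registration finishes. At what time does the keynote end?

14:51

Registration ends at 11:08 + 170 min = 13:58.
So the keynote starts at 13:58.
The keynote ends at 13:58 + 53 min = 14:51.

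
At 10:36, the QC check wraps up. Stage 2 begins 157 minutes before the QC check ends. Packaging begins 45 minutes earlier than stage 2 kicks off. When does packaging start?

Stage 2 starts at 10:36 − 157 min = 07:59.
Packaging starts at 07:59 − 45 min = 07:14.

07:14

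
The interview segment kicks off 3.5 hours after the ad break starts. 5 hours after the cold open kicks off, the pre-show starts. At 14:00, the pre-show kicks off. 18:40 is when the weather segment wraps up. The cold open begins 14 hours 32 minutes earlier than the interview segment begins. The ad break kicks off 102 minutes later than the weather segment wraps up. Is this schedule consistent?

No

The ad break starts at 18:40 + 102 min = 20:22.
The interview segment starts at 20:22 + 210 min = 23:52.
The cold open starts at 23:52 − 872 min = 09:20.
The pre-show starts at 09:20 + 300 min = 14:20.
But the pre-show is also said to start at 14:00 — a 20-minute conflict.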